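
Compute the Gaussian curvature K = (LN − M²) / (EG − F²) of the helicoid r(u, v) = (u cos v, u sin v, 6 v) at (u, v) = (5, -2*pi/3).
K = -36/3721

Coefficients of the first fundamental form: E = 1, F = 0, G = u^2 + 36.
Coefficients of the second fundamental form: L = 0, M = -6/sqrt(u^2 + 36), N = 0.
Assemble K = (LN − M²)/(EG − F²) = -36/(u^2 + 36)^2. At (u, v) = (5, -2*pi/3): K = -36/3721.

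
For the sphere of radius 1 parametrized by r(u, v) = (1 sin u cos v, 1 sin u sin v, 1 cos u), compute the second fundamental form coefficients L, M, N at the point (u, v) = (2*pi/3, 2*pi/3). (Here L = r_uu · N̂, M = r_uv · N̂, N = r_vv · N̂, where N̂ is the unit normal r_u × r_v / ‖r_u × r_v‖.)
L = -1;  M = 0;  N = -3/4

Compute the unit normal N̂(u, v) = (sin(u)^2*cos(v)/Abs(sin(u)), sin(u)^2*sin(v)/Abs(sin(u)), sin(2*u)/(2*Abs(sin(u)))), and the second partials r_uu, r_uv, r_vv. Take dot products:
  L(u, v) = r_uu · N̂ = -sin(u)/Abs(sin(u)),
  M(u, v) = r_uv · N̂ = 0,
  N(u, v) = r_vv · N̂ = -sin(u)^3/Abs(sin(u)).
Evaluating at (u, v) = (2*pi/3, 2*pi/3):
  L = -1, M = 0, N = -3/4.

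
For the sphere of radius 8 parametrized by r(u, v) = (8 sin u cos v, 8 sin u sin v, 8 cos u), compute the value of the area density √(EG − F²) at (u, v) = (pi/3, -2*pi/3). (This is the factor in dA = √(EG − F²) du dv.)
√(EG − F²)|_{(pi/3, -2*pi/3)} = 32*sqrt(3)

E = 64, F = 0, G = 64*sin(u)^2, so EG − F² = 4096*sin(u)^2. Taking the positive square root: √(EG − F²) = 64*Abs(sin(u)). At (u, v) = (pi/3, -2*pi/3): 32*sqrt(3).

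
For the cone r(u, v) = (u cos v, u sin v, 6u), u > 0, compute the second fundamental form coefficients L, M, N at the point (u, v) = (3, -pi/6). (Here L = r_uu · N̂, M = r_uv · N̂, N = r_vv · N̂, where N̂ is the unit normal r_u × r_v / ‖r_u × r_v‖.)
L = 0;  M = 0;  N = 18*sqrt(37)/37

Compute the unit normal N̂(u, v) = (-6*sqrt(37)*u*cos(v)/(37*Abs(u)), -6*sqrt(37)*u*sin(v)/(37*Abs(u)), sqrt(37)*u/(37*Abs(u))), and the second partials r_uu, r_uv, r_vv. Take dot products:
  L(u, v) = r_uu · N̂ = 0,
  M(u, v) = r_uv · N̂ = 0,
  N(u, v) = r_vv · N̂ = 6*sqrt(37)*u^2/(37*Abs(u)).
Evaluating at (u, v) = (3, -pi/6):
  L = 0, M = 0, N = 18*sqrt(37)/37.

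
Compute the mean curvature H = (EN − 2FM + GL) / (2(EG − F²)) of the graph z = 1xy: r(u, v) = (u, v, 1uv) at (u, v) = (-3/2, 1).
H = 12*sqrt(17)/289

With E = v^2 + 1, F = u*v, G = u^2 + 1, L = 0, M = 1/sqrt(u^2 + v^2 + 1), N = 0, assemble
  H = (EN − 2FM + GL) / (2(EG − F²)) = -u*v/(u^2 + v^2 + 1)^(3/2).
At (u, v) = (-3/2, 1): H = 12*sqrt(17)/289.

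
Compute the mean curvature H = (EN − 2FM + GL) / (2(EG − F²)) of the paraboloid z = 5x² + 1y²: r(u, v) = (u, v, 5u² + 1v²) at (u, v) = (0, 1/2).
H = 11*sqrt(2)/4

With E = 100*u^2 + 1, F = 20*u*v, G = 4*v^2 + 1, L = 10/sqrt(100*u^2 + 4*v^2 + 1), M = 0, N = 2/sqrt(100*u^2 + 4*v^2 + 1), assemble
  H = (EN − 2FM + GL) / (2(EG − F²)) = 2*(50*u^2 + 10*v^2 + 3)/(100*u^2 + 4*v^2 + 1)^(3/2).
At (u, v) = (0, 1/2): H = 11*sqrt(2)/4.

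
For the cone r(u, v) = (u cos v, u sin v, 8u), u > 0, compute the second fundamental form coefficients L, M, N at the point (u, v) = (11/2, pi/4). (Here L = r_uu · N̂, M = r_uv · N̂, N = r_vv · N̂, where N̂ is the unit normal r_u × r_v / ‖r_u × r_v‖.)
L = 0;  M = 0;  N = 44*sqrt(65)/65

Compute the unit normal N̂(u, v) = (-8*sqrt(65)*u*cos(v)/(65*Abs(u)), -8*sqrt(65)*u*sin(v)/(65*Abs(u)), sqrt(65)*u/(65*Abs(u))), and the second partials r_uu, r_uv, r_vv. Take dot products:
  L(u, v) = r_uu · N̂ = 0,
  M(u, v) = r_uv · N̂ = 0,
  N(u, v) = r_vv · N̂ = 8*sqrt(65)*u^2/(65*Abs(u)).
Evaluating at (u, v) = (11/2, pi/4):
  L = 0, M = 0, N = 44*sqrt(65)/65.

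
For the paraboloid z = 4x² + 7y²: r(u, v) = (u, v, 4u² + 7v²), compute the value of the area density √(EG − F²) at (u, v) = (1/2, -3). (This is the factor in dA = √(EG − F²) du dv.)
√(EG − F²)|_{(1/2, -3)} = sqrt(1781)

E = 64*u^2 + 1, F = 112*u*v, G = 196*v^2 + 1, so EG − F² = 64*u^2 + 196*v^2 + 1. Taking the positive square root: √(EG − F²) = sqrt(64*u^2 + 196*v^2 + 1). At (u, v) = (1/2, -3): sqrt(1781).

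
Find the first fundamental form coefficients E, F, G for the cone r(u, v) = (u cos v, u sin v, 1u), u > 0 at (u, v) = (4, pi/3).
E = 2;  F = 0;  G = 16

Partials: r_u = (cos(v), sin(v), 1), r_v = (-u*sin(v), u*cos(v), 0). As functions of (u, v):
  E = r_u · r_u = 2,
  F = r_u · r_v = 0,
  G = r_v · r_v = u^2.
Evaluating at (u, v) = (4, pi/3): E = 2, F = 0, G = 16.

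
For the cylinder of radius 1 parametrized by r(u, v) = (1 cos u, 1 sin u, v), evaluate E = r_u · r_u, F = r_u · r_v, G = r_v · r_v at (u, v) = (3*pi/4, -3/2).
E = 1;  F = 0;  G = 1

Partials: r_u = (-sin(u), cos(u), 0), r_v = (0, 0, 1). As functions of (u, v):
  E = r_u · r_u = 1,
  F = r_u · r_v = 0,
  G = r_v · r_v = 1.
Evaluating at (u, v) = (3*pi/4, -3/2): E = 1, F = 0, G = 1.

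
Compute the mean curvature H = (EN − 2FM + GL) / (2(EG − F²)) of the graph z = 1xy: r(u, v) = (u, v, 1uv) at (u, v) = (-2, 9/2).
H = 72*sqrt(101)/10201

With E = v^2 + 1, F = u*v, G = u^2 + 1, L = 0, M = 1/sqrt(u^2 + v^2 + 1), N = 0, assemble
  H = (EN − 2FM + GL) / (2(EG − F²)) = -u*v/(u^2 + v^2 + 1)^(3/2).
At (u, v) = (-2, 9/2): H = 72*sqrt(101)/10201.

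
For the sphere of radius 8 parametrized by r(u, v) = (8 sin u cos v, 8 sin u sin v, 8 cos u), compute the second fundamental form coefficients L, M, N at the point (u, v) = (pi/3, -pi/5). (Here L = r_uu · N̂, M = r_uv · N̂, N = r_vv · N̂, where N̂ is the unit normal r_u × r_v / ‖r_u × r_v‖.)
L = -8;  M = 0;  N = -6

Compute the unit normal N̂(u, v) = (sin(u)^2*cos(v)/Abs(sin(u)), sin(u)^2*sin(v)/Abs(sin(u)), sin(2*u)/(2*Abs(sin(u)))), and the second partials r_uu, r_uv, r_vv. Take dot products:
  L(u, v) = r_uu · N̂ = -8*sin(u)/Abs(sin(u)),
  M(u, v) = r_uv · N̂ = 0,
  N(u, v) = r_vv · N̂ = -8*sin(u)^3/Abs(sin(u)).
Evaluating at (u, v) = (pi/3, -pi/5):
  L = -8, M = 0, N = -6.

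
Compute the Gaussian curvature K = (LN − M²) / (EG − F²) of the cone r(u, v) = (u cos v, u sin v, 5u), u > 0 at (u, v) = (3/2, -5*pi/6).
K = 0

Coefficients of the first fundamental form: E = 26, F = 0, G = u^2.
Coefficients of the second fundamental form: L = 0, M = 0, N = 5*sqrt(26)*u^2/(26*Abs(u)).
Assemble K = (LN − M²)/(EG − F²) = 0. At (u, v) = (3/2, -5*pi/6): K = 0.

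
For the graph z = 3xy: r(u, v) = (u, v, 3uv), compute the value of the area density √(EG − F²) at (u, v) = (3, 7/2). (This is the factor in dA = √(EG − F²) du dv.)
√(EG − F²)|_{(3, 7/2)} = sqrt(769)/2

E = 9*v^2 + 1, F = 9*u*v, G = 9*u^2 + 1, so EG − F² = 9*u^2 + 9*v^2 + 1. Taking the positive square root: √(EG − F²) = sqrt(9*u^2 + 9*v^2 + 1). At (u, v) = (3, 7/2): sqrt(769)/2.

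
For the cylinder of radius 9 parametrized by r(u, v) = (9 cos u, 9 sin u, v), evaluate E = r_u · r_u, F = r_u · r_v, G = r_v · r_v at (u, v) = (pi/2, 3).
E = 81;  F = 0;  G = 1

Partials: r_u = (-9*sin(u), 9*cos(u), 0), r_v = (0, 0, 1). As functions of (u, v):
  E = r_u · r_u = 81,
  F = r_u · r_v = 0,
  G = r_v · r_v = 1.
Evaluating at (u, v) = (pi/2, 3): E = 81, F = 0, G = 1.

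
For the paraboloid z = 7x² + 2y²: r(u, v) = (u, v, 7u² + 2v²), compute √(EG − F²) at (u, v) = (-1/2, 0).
√(EG − F²)|_{(-1/2, 0)} = 5*sqrt(2)

E = 196*u^2 + 1, F = 56*u*v, G = 16*v^2 + 1; EG − F² = 196*u^2 + 16*v^2 + 1; √(EG − F²) = sqrt(196*u^2 + 16*v^2 + 1). At the given point: 5*sqrt(2).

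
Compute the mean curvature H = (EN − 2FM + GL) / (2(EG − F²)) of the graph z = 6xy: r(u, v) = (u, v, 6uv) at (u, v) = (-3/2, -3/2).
H = -486*sqrt(163)/26569

With E = 36*v^2 + 1, F = 36*u*v, G = 36*u^2 + 1, L = 0, M = 6/sqrt(36*u^2 + 36*v^2 + 1), N = 0, assemble
  H = (EN − 2FM + GL) / (2(EG − F²)) = -216*u*v/(36*u^2 + 36*v^2 + 1)^(3/2).
At (u, v) = (-3/2, -3/2): H = -486*sqrt(163)/26569.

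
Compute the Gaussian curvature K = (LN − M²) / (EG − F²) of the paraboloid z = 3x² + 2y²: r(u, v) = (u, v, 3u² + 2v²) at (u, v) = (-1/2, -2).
K = 6/1369

Coefficients of the first fundamental form: E = 36*u^2 + 1, F = 24*u*v, G = 16*v^2 + 1.
Coefficients of the second fundamental form: L = 6/sqrt(36*u^2 + 16*v^2 + 1), M = 0, N = 4/sqrt(36*u^2 + 16*v^2 + 1).
Assemble K = (LN − M²)/(EG − F²) = 24/(1296*u^4 + 1152*u^2*v^2 + 72*u^2 + 256*v^4 + 32*v^2 + 1). At (u, v) = (-1/2, -2): K = 6/1369.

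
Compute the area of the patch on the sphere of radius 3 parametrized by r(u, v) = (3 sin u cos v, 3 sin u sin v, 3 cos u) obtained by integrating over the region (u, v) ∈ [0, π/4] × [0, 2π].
Area = 9*pi*(2 - sqrt(2))

Area = ∫∫ √(EG − F²) du dv with √(EG − F²) = 9*Abs(sin(u)). Integrating over [0, π/4] × [0, 2π] gives 9*pi*(2 - sqrt(2)).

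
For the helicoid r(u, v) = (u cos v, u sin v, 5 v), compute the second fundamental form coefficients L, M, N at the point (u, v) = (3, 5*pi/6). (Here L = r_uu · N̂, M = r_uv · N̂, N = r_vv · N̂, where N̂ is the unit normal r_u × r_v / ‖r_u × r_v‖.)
L = 0;  M = -5*sqrt(34)/34;  N = 0

Compute the unit normal N̂(u, v) = (5*sin(v)/sqrt(u^2 + 25), -5*cos(v)/sqrt(u^2 + 25), u/sqrt(u^2 + 25)), and the second partials r_uu, r_uv, r_vv. Take dot products:
  L(u, v) = r_uu · N̂ = 0,
  M(u, v) = r_uv · N̂ = -5/sqrt(u^2 + 25),
  N(u, v) = r_vv · N̂ = 0.
Evaluating at (u, v) = (3, 5*pi/6):
  L = 0, M = -5*sqrt(34)/34, N = 0.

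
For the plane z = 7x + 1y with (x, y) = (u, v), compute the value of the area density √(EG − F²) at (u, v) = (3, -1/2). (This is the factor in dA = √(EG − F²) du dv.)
√(EG − F²)|_{(3, -1/2)} = sqrt(51)

E = 50, F = 7, G = 2, so EG − F² = 51. Taking the positive square root: √(EG − F²) = sqrt(51). At (u, v) = (3, -1/2): sqrt(51).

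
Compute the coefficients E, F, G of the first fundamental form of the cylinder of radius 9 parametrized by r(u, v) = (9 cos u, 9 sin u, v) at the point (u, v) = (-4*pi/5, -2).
E = 81;  F = 0;  G = 1

Partials: r_u = (-9*sin(u), 9*cos(u), 0), r_v = (0, 0, 1). As functions of (u, v):
  E = r_u · r_u = 81,
  F = r_u · r_v = 0,
  G = r_v · r_v = 1.
Evaluating at (u, v) = (-4*pi/5, -2): E = 81, F = 0, G = 1.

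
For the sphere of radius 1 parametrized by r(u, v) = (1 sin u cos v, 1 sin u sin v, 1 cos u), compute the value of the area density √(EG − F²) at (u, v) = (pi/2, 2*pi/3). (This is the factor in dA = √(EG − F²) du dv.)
√(EG − F²)|_{(pi/2, 2*pi/3)} = 1

E = 1, F = 0, G = sin(u)^2, so EG − F² = sin(u)^2. Taking the positive square root: √(EG − F²) = Abs(sin(u)). At (u, v) = (pi/2, 2*pi/3): 1.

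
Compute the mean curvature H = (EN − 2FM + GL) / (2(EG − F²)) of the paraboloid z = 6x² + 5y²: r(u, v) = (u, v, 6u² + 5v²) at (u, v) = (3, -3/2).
H = 7841*sqrt(1522)/2316484

With E = 144*u^2 + 1, F = 120*u*v, G = 100*v^2 + 1, L = 12/sqrt(144*u^2 + 100*v^2 + 1), M = 0, N = 10/sqrt(144*u^2 + 100*v^2 + 1), assemble
  H = (EN − 2FM + GL) / (2(EG − F²)) = (720*u^2 + 600*v^2 + 11)/(144*u^2 + 100*v^2 + 1)^(3/2).
At (u, v) = (3, -3/2): H = 7841*sqrt(1522)/2316484.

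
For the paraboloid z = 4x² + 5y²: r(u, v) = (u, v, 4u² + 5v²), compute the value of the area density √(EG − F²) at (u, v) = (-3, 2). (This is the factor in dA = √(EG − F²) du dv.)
√(EG − F²)|_{(-3, 2)} = sqrt(977)

E = 64*u^2 + 1, F = 80*u*v, G = 100*v^2 + 1, so EG − F² = 64*u^2 + 100*v^2 + 1. Taking the positive square root: √(EG − F²) = sqrt(64*u^2 + 100*v^2 + 1). At (u, v) = (-3, 2): sqrt(977).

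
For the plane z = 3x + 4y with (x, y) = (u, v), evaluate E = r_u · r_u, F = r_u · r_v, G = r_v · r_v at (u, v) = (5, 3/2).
E = 10;  F = 12;  G = 17

Partials: r_u = (1, 0, 3), r_v = (0, 1, 4). As functions of (u, v):
  E = r_u · r_u = 10,
  F = r_u · r_v = 12,
  G = r_v · r_v = 17.
Evaluating at (u, v) = (5, 3/2): E = 10, F = 12, G = 17.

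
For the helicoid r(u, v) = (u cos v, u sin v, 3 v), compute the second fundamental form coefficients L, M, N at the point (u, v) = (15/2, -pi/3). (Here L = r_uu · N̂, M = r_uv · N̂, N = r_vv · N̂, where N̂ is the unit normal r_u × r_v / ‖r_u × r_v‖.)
L = 0;  M = -2*sqrt(29)/29;  N = 0

Compute the unit normal N̂(u, v) = (3*sin(v)/sqrt(u^2 + 9), -3*cos(v)/sqrt(u^2 + 9), u/sqrt(u^2 + 9)), and the second partials r_uu, r_uv, r_vv. Take dot products:
  L(u, v) = r_uu · N̂ = 0,
  M(u, v) = r_uv · N̂ = -3/sqrt(u^2 + 9),
  N(u, v) = r_vv · N̂ = 0.
Evaluating at (u, v) = (15/2, -pi/3):
  L = 0, M = -2*sqrt(29)/29, N = 0.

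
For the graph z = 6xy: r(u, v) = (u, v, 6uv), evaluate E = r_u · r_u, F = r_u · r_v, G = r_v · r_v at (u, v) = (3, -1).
E = 37;  F = -108;  G = 325

Partials: r_u = (1, 0, 6*v), r_v = (0, 1, 6*u). As functions of (u, v):
  E = r_u · r_u = 36*v^2 + 1,
  F = r_u · r_v = 36*u*v,
  G = r_v · r_v = 36*u^2 + 1.
Evaluating at (u, v) = (3, -1): E = 37, F = -108, G = 325.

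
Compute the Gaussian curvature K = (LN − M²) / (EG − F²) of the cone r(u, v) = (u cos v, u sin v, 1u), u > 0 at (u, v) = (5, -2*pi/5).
K = 0

Coefficients of the first fundamental form: E = 2, F = 0, G = u^2.
Coefficients of the second fundamental form: L = 0, M = 0, N = sqrt(2)*u^2/(2*Abs(u)).
Assemble K = (LN − M²)/(EG − F²) = 0. At (u, v) = (5, -2*pi/5): K = 0.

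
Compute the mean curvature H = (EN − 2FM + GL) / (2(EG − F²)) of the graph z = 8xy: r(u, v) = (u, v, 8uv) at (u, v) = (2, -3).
H = 3072*sqrt(17)/99127

With E = 64*v^2 + 1, F = 64*u*v, G = 64*u^2 + 1, L = 0, M = 8/sqrt(64*u^2 + 64*v^2 + 1), N = 0, assemble
  H = (EN − 2FM + GL) / (2(EG − F²)) = -512*u*v/(64*u^2 + 64*v^2 + 1)^(3/2).
At (u, v) = (2, -3): H = 3072*sqrt(17)/99127.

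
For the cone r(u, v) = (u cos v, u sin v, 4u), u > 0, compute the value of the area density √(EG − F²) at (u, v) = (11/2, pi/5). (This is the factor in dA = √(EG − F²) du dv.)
√(EG − F²)|_{(11/2, pi/5)} = 11*sqrt(17)/2

E = 17, F = 0, G = u^2, so EG − F² = 17*u^2. Taking the positive square root: √(EG − F²) = sqrt(17)*Abs(u). At (u, v) = (11/2, pi/5): 11*sqrt(17)/2.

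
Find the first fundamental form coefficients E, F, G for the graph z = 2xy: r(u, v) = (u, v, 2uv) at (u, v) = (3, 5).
E = 101;  F = 60;  G = 37

Partials: r_u = (1, 0, 2*v), r_v = (0, 1, 2*u). As functions of (u, v):
  E = r_u · r_u = 4*v^2 + 1,
  F = r_u · r_v = 4*u*v,
  G = r_v · r_v = 4*u^2 + 1.
Evaluating at (u, v) = (3, 5): E = 101, F = 60, G = 37.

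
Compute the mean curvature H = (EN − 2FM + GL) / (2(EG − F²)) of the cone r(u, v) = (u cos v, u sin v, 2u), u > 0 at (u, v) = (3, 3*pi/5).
H = sqrt(5)/15

With E = 5, F = 0, G = u^2, L = 0, M = 0, N = 2*sqrt(5)*u^2/(5*Abs(u)), assemble
  H = (EN − 2FM + GL) / (2(EG − F²)) = sqrt(5)/(5*Abs(u)).
At (u, v) = (3, 3*pi/5): H = sqrt(5)/15.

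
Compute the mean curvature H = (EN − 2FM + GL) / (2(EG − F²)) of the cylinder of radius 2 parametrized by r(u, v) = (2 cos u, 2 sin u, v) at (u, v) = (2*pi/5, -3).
H = -1/4

With E = 4, F = 0, G = 1, L = -2, M = 0, N = 0, assemble
  H = (EN − 2FM + GL) / (2(EG − F²)) = -1/4.
At (u, v) = (2*pi/5, -3): H = -1/4.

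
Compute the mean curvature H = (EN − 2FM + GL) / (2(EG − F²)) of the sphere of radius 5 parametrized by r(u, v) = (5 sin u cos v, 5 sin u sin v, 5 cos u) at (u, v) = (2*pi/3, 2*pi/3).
H = -1/5

With E = 25, F = 0, G = 25*sin(u)^2, L = -5*sin(u)/Abs(sin(u)), M = 0, N = -5*sin(u)^3/Abs(sin(u)), assemble
  H = (EN − 2FM + GL) / (2(EG − F²)) = -sin(u)/(5*Abs(sin(u))).
At (u, v) = (2*pi/3, 2*pi/3): H = -1/5.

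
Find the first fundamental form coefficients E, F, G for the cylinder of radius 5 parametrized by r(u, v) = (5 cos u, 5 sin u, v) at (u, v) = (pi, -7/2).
E = 25;  F = 0;  G = 1

Partials: r_u = (-5*sin(u), 5*cos(u), 0), r_v = (0, 0, 1). As functions of (u, v):
  E = r_u · r_u = 25,
  F = r_u · r_v = 0,
  G = r_v · r_v = 1.
Evaluating at (u, v) = (pi, -7/2): E = 25, F = 0, G = 1.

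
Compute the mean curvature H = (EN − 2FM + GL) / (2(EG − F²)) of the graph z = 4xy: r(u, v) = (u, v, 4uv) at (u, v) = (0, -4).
H = 0

With E = 16*v^2 + 1, F = 16*u*v, G = 16*u^2 + 1, L = 0, M = 4/sqrt(16*u^2 + 16*v^2 + 1), N = 0, assemble
  H = (EN − 2FM + GL) / (2(EG − F²)) = -64*u*v/(16*u^2 + 16*v^2 + 1)^(3/2).
At (u, v) = (0, -4): H = 0.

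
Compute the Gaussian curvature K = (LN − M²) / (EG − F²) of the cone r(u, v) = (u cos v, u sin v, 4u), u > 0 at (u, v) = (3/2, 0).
K = 0

Coefficients of the first fundamental form: E = 17, F = 0, G = u^2.
Coefficients of the second fundamental form: L = 0, M = 0, N = 4*sqrt(17)*u^2/(17*Abs(u)).
Assemble K = (LN − M²)/(EG − F²) = 0. At (u, v) = (3/2, 0): K = 0.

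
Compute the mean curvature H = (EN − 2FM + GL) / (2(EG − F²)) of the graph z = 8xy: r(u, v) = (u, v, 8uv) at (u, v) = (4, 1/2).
H = -1024*sqrt(1041)/1083681

With E = 64*v^2 + 1, F = 64*u*v, G = 64*u^2 + 1, L = 0, M = 8/sqrt(64*u^2 + 64*v^2 + 1), N = 0, assemble
  H = (EN − 2FM + GL) / (2(EG − F²)) = -512*u*v/(64*u^2 + 64*v^2 + 1)^(3/2).
At (u, v) = (4, 1/2): H = -1024*sqrt(1041)/1083681.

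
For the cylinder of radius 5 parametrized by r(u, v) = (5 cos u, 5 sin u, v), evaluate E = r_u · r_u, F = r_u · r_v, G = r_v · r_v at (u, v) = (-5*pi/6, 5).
E = 25;  F = 0;  G = 1

Partials: r_u = (-5*sin(u), 5*cos(u), 0), r_v = (0, 0, 1). As functions of (u, v):
  E = r_u · r_u = 25,
  F = r_u · r_v = 0,
  G = r_v · r_v = 1.
Evaluating at (u, v) = (-5*pi/6, 5): E = 25, F = 0, G = 1.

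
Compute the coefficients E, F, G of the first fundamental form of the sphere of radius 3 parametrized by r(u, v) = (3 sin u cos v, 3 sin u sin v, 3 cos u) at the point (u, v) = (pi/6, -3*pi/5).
E = 9;  F = 0;  G = 9/4

Partials: r_u = (3*cos(u)*cos(v), 3*sin(v)*cos(u), -3*sin(u)), r_v = (-3*sin(u)*sin(v), 3*sin(u)*cos(v), 0). As functions of (u, v):
  E = r_u · r_u = 9,
  F = r_u · r_v = 0,
  G = r_v · r_v = 9*sin(u)^2.
Evaluating at (u, v) = (pi/6, -3*pi/5): E = 9, F = 0, G = 9/4.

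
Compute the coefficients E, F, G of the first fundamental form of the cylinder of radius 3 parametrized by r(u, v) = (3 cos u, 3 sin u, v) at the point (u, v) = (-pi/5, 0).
E = 9;  F = 0;  G = 1

Partials: r_u = (-3*sin(u), 3*cos(u), 0), r_v = (0, 0, 1). As functions of (u, v):
  E = r_u · r_u = 9,
  F = r_u · r_v = 0,
  G = r_v · r_v = 1.
Evaluating at (u, v) = (-pi/5, 0): E = 9, F = 0, G = 1.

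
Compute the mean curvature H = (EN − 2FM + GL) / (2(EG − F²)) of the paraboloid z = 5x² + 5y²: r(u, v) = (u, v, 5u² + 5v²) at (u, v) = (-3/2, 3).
H = 5635*sqrt(1126)/1267876

With E = 100*u^2 + 1, F = 100*u*v, G = 100*v^2 + 1, L = 10/sqrt(100*u^2 + 100*v^2 + 1), M = 0, N = 10/sqrt(100*u^2 + 100*v^2 + 1), assemble
  H = (EN − 2FM + GL) / (2(EG − F²)) = 10*(50*u^2 + 50*v^2 + 1)/(100*u^2 + 100*v^2 + 1)^(3/2).
At (u, v) = (-3/2, 3): H = 5635*sqrt(1126)/1267876.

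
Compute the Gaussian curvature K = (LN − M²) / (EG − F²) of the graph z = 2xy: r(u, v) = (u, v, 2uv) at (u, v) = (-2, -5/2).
K = -1/441

Coefficients of the first fundamental form: E = 4*v^2 + 1, F = 4*u*v, G = 4*u^2 + 1.
Coefficients of the second fundamental form: L = 0, M = 2/sqrt(4*u^2 + 4*v^2 + 1), N = 0.
Assemble K = (LN − M²)/(EG − F²) = -4/(16*u^4 + 32*u^2*v^2 + 8*u^2 + 16*v^4 + 8*v^2 + 1). At (u, v) = (-2, -5/2): K = -1/441.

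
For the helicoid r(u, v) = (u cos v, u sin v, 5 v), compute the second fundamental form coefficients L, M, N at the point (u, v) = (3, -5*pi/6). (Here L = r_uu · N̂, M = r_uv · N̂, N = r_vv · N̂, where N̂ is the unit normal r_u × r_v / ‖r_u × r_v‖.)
L = 0;  M = -5*sqrt(34)/34;  N = 0

Compute the unit normal N̂(u, v) = (5*sin(v)/sqrt(u^2 + 25), -5*cos(v)/sqrt(u^2 + 25), u/sqrt(u^2 + 25)), and the second partials r_uu, r_uv, r_vv. Take dot products:
  L(u, v) = r_uu · N̂ = 0,
  M(u, v) = r_uv · N̂ = -5/sqrt(u^2 + 25),
  N(u, v) = r_vv · N̂ = 0.
Evaluating at (u, v) = (3, -5*pi/6):
  L = 0, M = -5*sqrt(34)/34, N = 0.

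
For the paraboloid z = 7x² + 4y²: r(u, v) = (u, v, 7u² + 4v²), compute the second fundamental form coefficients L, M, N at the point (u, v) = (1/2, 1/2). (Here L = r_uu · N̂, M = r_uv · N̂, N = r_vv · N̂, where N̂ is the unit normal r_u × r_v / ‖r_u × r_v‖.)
L = 7*sqrt(66)/33;  M = 0;  N = 4*sqrt(66)/33

Compute the unit normal N̂(u, v) = (-14*u/sqrt(196*u^2 + 64*v^2 + 1), -8*v/sqrt(196*u^2 + 64*v^2 + 1), 1/sqrt(196*u^2 + 64*v^2 + 1)), and the second partials r_uu, r_uv, r_vv. Take dot products:
  L(u, v) = r_uu · N̂ = 14/sqrt(196*u^2 + 64*v^2 + 1),
  M(u, v) = r_uv · N̂ = 0,
  N(u, v) = r_vv · N̂ = 8/sqrt(196*u^2 + 64*v^2 + 1).
Evaluating at (u, v) = (1/2, 1/2):
  L = 7*sqrt(66)/33, M = 0, N = 4*sqrt(66)/33.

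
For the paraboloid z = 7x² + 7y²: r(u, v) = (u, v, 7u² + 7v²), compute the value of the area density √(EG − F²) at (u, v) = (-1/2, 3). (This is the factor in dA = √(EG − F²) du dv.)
√(EG − F²)|_{(-1/2, 3)} = sqrt(1814)

E = 196*u^2 + 1, F = 196*u*v, G = 196*v^2 + 1, so EG − F² = 196*u^2 + 196*v^2 + 1. Taking the positive square root: √(EG − F²) = sqrt(196*u^2 + 196*v^2 + 1). At (u, v) = (-1/2, 3): sqrt(1814).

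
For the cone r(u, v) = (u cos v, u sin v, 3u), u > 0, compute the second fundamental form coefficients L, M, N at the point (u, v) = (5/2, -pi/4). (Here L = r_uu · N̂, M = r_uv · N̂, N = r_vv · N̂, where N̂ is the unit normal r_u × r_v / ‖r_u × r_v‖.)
L = 0;  M = 0;  N = 3*sqrt(10)/4

Compute the unit normal N̂(u, v) = (-3*sqrt(10)*u*cos(v)/(10*Abs(u)), -3*sqrt(10)*u*sin(v)/(10*Abs(u)), sqrt(10)*u/(10*Abs(u))), and the second partials r_uu, r_uv, r_vv. Take dot products:
  L(u, v) = r_uu · N̂ = 0,
  M(u, v) = r_uv · N̂ = 0,
  N(u, v) = r_vv · N̂ = 3*sqrt(10)*u^2/(10*Abs(u)).
Evaluating at (u, v) = (5/2, -pi/4):
  L = 0, M = 0, N = 3*sqrt(10)/4.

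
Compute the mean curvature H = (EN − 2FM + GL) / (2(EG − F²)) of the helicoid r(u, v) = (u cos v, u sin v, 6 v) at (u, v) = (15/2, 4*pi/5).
H = 0

With E = 1, F = 0, G = u^2 + 36, L = 0, M = -6/sqrt(u^2 + 36), N = 0, assemble
  H = (EN − 2FM + GL) / (2(EG − F²)) = 0.
At (u, v) = (15/2, 4*pi/5): H = 0.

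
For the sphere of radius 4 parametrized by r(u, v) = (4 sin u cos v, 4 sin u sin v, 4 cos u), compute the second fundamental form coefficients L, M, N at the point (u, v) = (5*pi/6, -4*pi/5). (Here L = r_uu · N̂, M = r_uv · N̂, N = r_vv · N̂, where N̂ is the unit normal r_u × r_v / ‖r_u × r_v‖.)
L = -4;  M = 0;  N = -1

Compute the unit normal N̂(u, v) = (sin(u)^2*cos(v)/Abs(sin(u)), sin(u)^2*sin(v)/Abs(sin(u)), sin(2*u)/(2*Abs(sin(u)))), and the second partials r_uu, r_uv, r_vv. Take dot products:
  L(u, v) = r_uu · N̂ = -4*sin(u)/Abs(sin(u)),
  M(u, v) = r_uv · N̂ = 0,
  N(u, v) = r_vv · N̂ = -4*sin(u)^3/Abs(sin(u)).
Evaluating at (u, v) = (5*pi/6, -4*pi/5):
  L = -4, M = 0, N = -1.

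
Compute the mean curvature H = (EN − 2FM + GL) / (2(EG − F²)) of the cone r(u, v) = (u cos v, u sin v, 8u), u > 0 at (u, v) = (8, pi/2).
H = sqrt(65)/130

With E = 65, F = 0, G = u^2, L = 0, M = 0, N = 8*sqrt(65)*u^2/(65*Abs(u)), assemble
  H = (EN − 2FM + GL) / (2(EG − F²)) = 4*sqrt(65)/(65*Abs(u)).
At (u, v) = (8, pi/2): H = sqrt(65)/130.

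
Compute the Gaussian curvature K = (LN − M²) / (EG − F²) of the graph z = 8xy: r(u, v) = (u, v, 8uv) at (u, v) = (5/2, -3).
K = -64/954529

Coefficients of the first fundamental form: E = 64*v^2 + 1, F = 64*u*v, G = 64*u^2 + 1.
Coefficients of the second fundamental form: L = 0, M = 8/sqrt(64*u^2 + 64*v^2 + 1), N = 0.
Assemble K = (LN − M²)/(EG − F²) = -64/(4096*u^4 + 8192*u^2*v^2 + 128*u^2 + 4096*v^4 + 128*v^2 + 1). At (u, v) = (5/2, -3): K = -64/954529.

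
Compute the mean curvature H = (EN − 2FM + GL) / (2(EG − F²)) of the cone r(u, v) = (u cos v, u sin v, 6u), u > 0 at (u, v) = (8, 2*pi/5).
H = 3*sqrt(37)/296

With E = 37, F = 0, G = u^2, L = 0, M = 0, N = 6*sqrt(37)*u^2/(37*Abs(u)), assemble
  H = (EN − 2FM + GL) / (2(EG − F²)) = 3*sqrt(37)/(37*Abs(u)).
At (u, v) = (8, 2*pi/5): H = 3*sqrt(37)/296.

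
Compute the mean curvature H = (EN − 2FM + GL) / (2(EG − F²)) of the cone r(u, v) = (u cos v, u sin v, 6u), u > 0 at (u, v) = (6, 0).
H = sqrt(37)/74

With E = 37, F = 0, G = u^2, L = 0, M = 0, N = 6*sqrt(37)*u^2/(37*Abs(u)), assemble
  H = (EN − 2FM + GL) / (2(EG − F²)) = 3*sqrt(37)/(37*Abs(u)).
At (u, v) = (6, 0): H = sqrt(37)/74.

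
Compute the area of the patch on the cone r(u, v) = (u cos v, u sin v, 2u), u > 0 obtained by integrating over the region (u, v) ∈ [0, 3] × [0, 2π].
Area = 9*sqrt(5)*pi

Area = ∫∫ √(EG − F²) du dv with √(EG − F²) = sqrt(5)*Abs(u). Integrating over [0, 3] × [0, 2π] gives 9*sqrt(5)*pi.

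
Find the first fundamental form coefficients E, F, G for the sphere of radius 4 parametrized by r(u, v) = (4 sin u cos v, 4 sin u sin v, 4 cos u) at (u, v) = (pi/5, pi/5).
E = 16;  F = 0;  G = 10 - 2*sqrt(5)

Partials: r_u = (4*cos(u)*cos(v), 4*sin(v)*cos(u), -4*sin(u)), r_v = (-4*sin(u)*sin(v), 4*sin(u)*cos(v), 0). As functions of (u, v):
  E = r_u · r_u = 16,
  F = r_u · r_v = 0,
  G = r_v · r_v = 16*sin(u)^2.
Evaluating at (u, v) = (pi/5, pi/5): E = 16, F = 0, G = 10 - 2*sqrt(5).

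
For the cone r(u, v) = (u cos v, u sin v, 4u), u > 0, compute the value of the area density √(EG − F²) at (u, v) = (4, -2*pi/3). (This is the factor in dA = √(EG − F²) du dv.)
√(EG − F²)|_{(4, -2*pi/3)} = 4*sqrt(17)

E = 17, F = 0, G = u^2, so EG − F² = 17*u^2. Taking the positive square root: √(EG − F²) = sqrt(17)*Abs(u). At (u, v) = (4, -2*pi/3): 4*sqrt(17).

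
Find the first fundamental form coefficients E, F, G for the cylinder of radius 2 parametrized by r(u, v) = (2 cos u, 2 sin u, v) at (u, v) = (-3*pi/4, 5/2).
E = 4;  F = 0;  G = 1

Partials: r_u = (-2*sin(u), 2*cos(u), 0), r_v = (0, 0, 1). As functions of (u, v):
  E = r_u · r_u = 4,
  F = r_u · r_v = 0,
  G = r_v · r_v = 1.
Evaluating at (u, v) = (-3*pi/4, 5/2): E = 4, F = 0, G = 1.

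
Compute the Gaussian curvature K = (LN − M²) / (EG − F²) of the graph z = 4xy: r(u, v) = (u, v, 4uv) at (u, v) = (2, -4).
K = -16/103041

Coefficients of the first fundamental form: E = 16*v^2 + 1, F = 16*u*v, G = 16*u^2 + 1.
Coefficients of the second fundamental form: L = 0, M = 4/sqrt(16*u^2 + 16*v^2 + 1), N = 0.
Assemble K = (LN − M²)/(EG − F²) = -16/(256*u^4 + 512*u^2*v^2 + 32*u^2 + 256*v^4 + 32*v^2 + 1). At (u, v) = (2, -4): K = -16/103041.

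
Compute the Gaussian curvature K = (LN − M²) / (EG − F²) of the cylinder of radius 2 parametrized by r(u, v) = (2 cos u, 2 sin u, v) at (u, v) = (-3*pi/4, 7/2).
K = 0

Coefficients of the first fundamental form: E = 4, F = 0, G = 1.
Coefficients of the second fundamental form: L = -2, M = 0, N = 0.
Assemble K = (LN − M²)/(EG − F²) = 0. At (u, v) = (-3*pi/4, 7/2): K = 0.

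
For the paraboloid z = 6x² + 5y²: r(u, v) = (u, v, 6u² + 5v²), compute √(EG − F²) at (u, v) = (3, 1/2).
√(EG − F²)|_{(3, 1/2)} = sqrt(1322)

E = 144*u^2 + 1, F = 120*u*v, G = 100*v^2 + 1; EG − F² = 144*u^2 + 100*v^2 + 1; √(EG − F²) = sqrt(144*u^2 + 100*v^2 + 1). At the given point: sqrt(1322).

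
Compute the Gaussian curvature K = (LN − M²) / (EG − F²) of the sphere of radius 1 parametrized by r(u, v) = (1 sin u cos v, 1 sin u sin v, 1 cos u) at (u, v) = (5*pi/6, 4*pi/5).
K = 1

Coefficients of the first fundamental form: E = 1, F = 0, G = sin(u)^2.
Coefficients of the second fundamental form: L = -sin(u)/Abs(sin(u)), M = 0, N = -sin(u)^3/Abs(sin(u)).
Assemble K = (LN − M²)/(EG − F²) = 1. At (u, v) = (5*pi/6, 4*pi/5): K = 1.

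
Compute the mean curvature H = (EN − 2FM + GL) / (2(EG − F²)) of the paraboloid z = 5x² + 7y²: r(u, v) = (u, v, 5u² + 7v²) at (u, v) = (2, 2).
H = 748*sqrt(1185)/156025

With E = 100*u^2 + 1, F = 140*u*v, G = 196*v^2 + 1, L = 10/sqrt(100*u^2 + 196*v^2 + 1), M = 0, N = 14/sqrt(100*u^2 + 196*v^2 + 1), assemble
  H = (EN − 2FM + GL) / (2(EG − F²)) = 4*(175*u^2 + 245*v^2 + 3)/(100*u^2 + 196*v^2 + 1)^(3/2).
At (u, v) = (2, 2): H = 748*sqrt(1185)/156025.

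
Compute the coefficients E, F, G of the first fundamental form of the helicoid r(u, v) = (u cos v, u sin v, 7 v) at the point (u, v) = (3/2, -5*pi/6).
E = 1;  F = 0;  G = 205/4

Partials: r_u = (cos(v), sin(v), 0), r_v = (-u*sin(v), u*cos(v), 7). As functions of (u, v):
  E = r_u · r_u = 1,
  F = r_u · r_v = 0,
  G = r_v · r_v = u^2 + 49.
Evaluating at (u, v) = (3/2, -5*pi/6): E = 1, F = 0, G = 205/4.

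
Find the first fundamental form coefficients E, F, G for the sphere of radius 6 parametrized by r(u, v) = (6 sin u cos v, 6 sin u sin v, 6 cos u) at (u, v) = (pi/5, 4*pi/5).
E = 36;  F = 0;  G = 45/2 - 9*sqrt(5)/2

Partials: r_u = (6*cos(u)*cos(v), 6*sin(v)*cos(u), -6*sin(u)), r_v = (-6*sin(u)*sin(v), 6*sin(u)*cos(v), 0). As functions of (u, v):
  E = r_u · r_u = 36,
  F = r_u · r_v = 0,
  G = r_v · r_v = 36*sin(u)^2.
Evaluating at (u, v) = (pi/5, 4*pi/5): E = 36, F = 0, G = 45/2 - 9*sqrt(5)/2.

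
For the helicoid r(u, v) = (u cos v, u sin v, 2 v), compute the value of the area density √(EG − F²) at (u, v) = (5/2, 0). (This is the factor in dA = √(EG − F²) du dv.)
√(EG − F²)|_{(5/2, 0)} = sqrt(41)/2

E = 1, F = 0, G = u^2 + 4, so EG − F² = u^2 + 4. Taking the positive square root: √(EG − F²) = sqrt(u^2 + 4). At (u, v) = (5/2, 0): sqrt(41)/2.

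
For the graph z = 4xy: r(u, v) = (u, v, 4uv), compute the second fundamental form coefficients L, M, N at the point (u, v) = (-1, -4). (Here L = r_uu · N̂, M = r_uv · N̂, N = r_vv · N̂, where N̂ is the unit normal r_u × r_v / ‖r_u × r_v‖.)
L = 0;  M = 4*sqrt(273)/273;  N = 0

Compute the unit normal N̂(u, v) = (-4*v/sqrt(16*u^2 + 16*v^2 + 1), -4*u/sqrt(16*u^2 + 16*v^2 + 1), 1/sqrt(16*u^2 + 16*v^2 + 1)), and the second partials r_uu, r_uv, r_vv. Take dot products:
  L(u, v) = r_uu · N̂ = 0,
  M(u, v) = r_uv · N̂ = 4/sqrt(16*u^2 + 16*v^2 + 1),
  N(u, v) = r_vv · N̂ = 0.
Evaluating at (u, v) = (-1, -4):
  L = 0, M = 4*sqrt(273)/273, N = 0.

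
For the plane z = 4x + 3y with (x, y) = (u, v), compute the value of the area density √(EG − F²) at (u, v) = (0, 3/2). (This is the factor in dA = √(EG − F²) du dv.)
√(EG − F²)|_{(0, 3/2)} = sqrt(26)

E = 17, F = 12, G = 10, so EG − F² = 26. Taking the positive square root: √(EG − F²) = sqrt(26). At (u, v) = (0, 3/2): sqrt(26).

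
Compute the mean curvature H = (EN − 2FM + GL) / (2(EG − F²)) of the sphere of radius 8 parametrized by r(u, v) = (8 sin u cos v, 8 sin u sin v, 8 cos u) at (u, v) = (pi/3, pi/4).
H = -1/8

With E = 64, F = 0, G = 64*sin(u)^2, L = -8*sin(u)/Abs(sin(u)), M = 0, N = -8*sin(u)^3/Abs(sin(u)), assemble
  H = (EN − 2FM + GL) / (2(EG − F²)) = -sin(u)/(8*Abs(sin(u))).
At (u, v) = (pi/3, pi/4): H = -1/8.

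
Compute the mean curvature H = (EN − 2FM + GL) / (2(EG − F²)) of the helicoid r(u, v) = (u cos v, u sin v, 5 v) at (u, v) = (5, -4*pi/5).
H = 0

With E = 1, F = 0, G = u^2 + 25, L = 0, M = -5/sqrt(u^2 + 25), N = 0, assemble
  H = (EN − 2FM + GL) / (2(EG − F²)) = 0.
At (u, v) = (5, -4*pi/5): H = 0.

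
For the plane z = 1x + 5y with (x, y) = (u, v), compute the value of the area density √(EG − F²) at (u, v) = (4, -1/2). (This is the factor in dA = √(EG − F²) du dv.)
√(EG − F²)|_{(4, -1/2)} = 3*sqrt(3)

E = 2, F = 5, G = 26, so EG − F² = 27. Taking the positive square root: √(EG − F²) = 3*sqrt(3). At (u, v) = (4, -1/2): 3*sqrt(3).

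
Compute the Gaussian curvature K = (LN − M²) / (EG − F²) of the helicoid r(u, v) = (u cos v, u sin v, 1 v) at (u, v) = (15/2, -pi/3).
K = -16/52441

Coefficients of the first fundamental form: E = 1, F = 0, G = u^2 + 1.
Coefficients of the second fundamental form: L = 0, M = -1/sqrt(u^2 + 1), N = 0.
Assemble K = (LN − M²)/(EG − F²) = -1/(u^2 + 1)^2. At (u, v) = (15/2, -pi/3): K = -16/52441.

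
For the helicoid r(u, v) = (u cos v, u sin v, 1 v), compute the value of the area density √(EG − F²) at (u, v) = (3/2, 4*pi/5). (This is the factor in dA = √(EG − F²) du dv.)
√(EG − F²)|_{(3/2, 4*pi/5)} = sqrt(13)/2

E = 1, F = 0, G = u^2 + 1, so EG − F² = u^2 + 1. Taking the positive square root: √(EG − F²) = sqrt(u^2 + 1). At (u, v) = (3/2, 4*pi/5): sqrt(13)/2.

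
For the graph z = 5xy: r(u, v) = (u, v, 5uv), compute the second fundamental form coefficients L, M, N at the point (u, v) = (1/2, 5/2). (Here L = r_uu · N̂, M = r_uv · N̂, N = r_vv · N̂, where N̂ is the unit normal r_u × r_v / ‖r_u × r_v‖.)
L = 0;  M = 5*sqrt(654)/327;  N = 0

Compute the unit normal N̂(u, v) = (-5*v/sqrt(25*u^2 + 25*v^2 + 1), -5*u/sqrt(25*u^2 + 25*v^2 + 1), 1/sqrt(25*u^2 + 25*v^2 + 1)), and the second partials r_uu, r_uv, r_vv. Take dot products:
  L(u, v) = r_uu · N̂ = 0,
  M(u, v) = r_uv · N̂ = 5/sqrt(25*u^2 + 25*v^2 + 1),
  N(u, v) = r_vv · N̂ = 0.
Evaluating at (u, v) = (1/2, 5/2):
  L = 0, M = 5*sqrt(654)/327, N = 0.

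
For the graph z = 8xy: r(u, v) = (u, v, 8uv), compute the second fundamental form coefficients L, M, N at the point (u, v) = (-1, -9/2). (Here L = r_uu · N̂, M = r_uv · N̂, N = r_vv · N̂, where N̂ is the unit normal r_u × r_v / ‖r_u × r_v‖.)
L = 0;  M = 8*sqrt(1361)/1361;  N = 0

Compute the unit normal N̂(u, v) = (-8*v/sqrt(64*u^2 + 64*v^2 + 1), -8*u/sqrt(64*u^2 + 64*v^2 + 1), 1/sqrt(64*u^2 + 64*v^2 + 1)), and the second partials r_uu, r_uv, r_vv. Take dot products:
  L(u, v) = r_uu · N̂ = 0,
  M(u, v) = r_uv · N̂ = 8/sqrt(64*u^2 + 64*v^2 + 1),
  N(u, v) = r_vv · N̂ = 0.
Evaluating at (u, v) = (-1, -9/2):
  L = 0, M = 8*sqrt(1361)/1361, N = 0.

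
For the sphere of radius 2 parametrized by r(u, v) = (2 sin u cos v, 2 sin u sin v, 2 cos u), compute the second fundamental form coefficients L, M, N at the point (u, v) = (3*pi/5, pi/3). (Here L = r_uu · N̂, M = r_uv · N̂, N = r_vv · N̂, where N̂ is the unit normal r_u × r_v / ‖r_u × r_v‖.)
L = -2;  M = 0;  N = -5/4 - sqrt(5)/4

Compute the unit normal N̂(u, v) = (sin(u)^2*cos(v)/Abs(sin(u)), sin(u)^2*sin(v)/Abs(sin(u)), sin(2*u)/(2*Abs(sin(u)))), and the second partials r_uu, r_uv, r_vv. Take dot products:
  L(u, v) = r_uu · N̂ = -2*sin(u)/Abs(sin(u)),
  M(u, v) = r_uv · N̂ = 0,
  N(u, v) = r_vv · N̂ = -2*sin(u)^3/Abs(sin(u)).
Evaluating at (u, v) = (3*pi/5, pi/3):
  L = -2, M = 0, N = -5/4 - sqrt(5)/4.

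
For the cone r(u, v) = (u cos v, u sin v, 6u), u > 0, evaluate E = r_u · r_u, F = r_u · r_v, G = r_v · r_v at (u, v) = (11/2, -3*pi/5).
E = 37;  F = 0;  G = 121/4

Partials: r_u = (cos(v), sin(v), 6), r_v = (-u*sin(v), u*cos(v), 0). As functions of (u, v):
  E = r_u · r_u = 37,
  F = r_u · r_v = 0,
  G = r_v · r_v = u^2.
Evaluating at (u, v) = (11/2, -3*pi/5): E = 37, F = 0, G = 121/4.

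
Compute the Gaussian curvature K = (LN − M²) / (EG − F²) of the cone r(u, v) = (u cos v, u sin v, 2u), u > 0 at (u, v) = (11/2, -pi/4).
K = 0

Coefficients of the first fundamental form: E = 5, F = 0, G = u^2.
Coefficients of the second fundamental form: L = 0, M = 0, N = 2*sqrt(5)*u^2/(5*Abs(u)).
Assemble K = (LN − M²)/(EG − F²) = 0. At (u, v) = (11/2, -pi/4): K = 0.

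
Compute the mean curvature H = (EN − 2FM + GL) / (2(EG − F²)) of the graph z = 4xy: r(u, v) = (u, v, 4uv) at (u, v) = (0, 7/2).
H = 0

With E = 16*v^2 + 1, F = 16*u*v, G = 16*u^2 + 1, L = 0, M = 4/sqrt(16*u^2 + 16*v^2 + 1), N = 0, assemble
  H = (EN − 2FM + GL) / (2(EG − F²)) = -64*u*v/(16*u^2 + 16*v^2 + 1)^(3/2).
At (u, v) = (0, 7/2): H = 0.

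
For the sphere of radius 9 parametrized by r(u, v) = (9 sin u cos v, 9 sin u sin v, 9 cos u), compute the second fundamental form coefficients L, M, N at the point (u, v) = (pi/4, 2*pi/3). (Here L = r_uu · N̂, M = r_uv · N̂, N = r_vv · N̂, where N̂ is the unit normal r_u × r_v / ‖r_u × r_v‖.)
L = -9;  M = 0;  N = -9/2

Compute the unit normal N̂(u, v) = (sin(u)^2*cos(v)/Abs(sin(u)), sin(u)^2*sin(v)/Abs(sin(u)), sin(2*u)/(2*Abs(sin(u)))), and the second partials r_uu, r_uv, r_vv. Take dot products:
  L(u, v) = r_uu · N̂ = -9*sin(u)/Abs(sin(u)),
  M(u, v) = r_uv · N̂ = 0,
  N(u, v) = r_vv · N̂ = -9*sin(u)^3/Abs(sin(u)).
Evaluating at (u, v) = (pi/4, 2*pi/3):
  L = -9, M = 0, N = -9/2.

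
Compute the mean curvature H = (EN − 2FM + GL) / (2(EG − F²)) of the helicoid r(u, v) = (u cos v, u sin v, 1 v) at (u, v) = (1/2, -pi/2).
H = 0

With E = 1, F = 0, G = u^2 + 1, L = 0, M = -1/sqrt(u^2 + 1), N = 0, assemble
  H = (EN − 2FM + GL) / (2(EG − F²)) = 0.
At (u, v) = (1/2, -pi/2): H = 0.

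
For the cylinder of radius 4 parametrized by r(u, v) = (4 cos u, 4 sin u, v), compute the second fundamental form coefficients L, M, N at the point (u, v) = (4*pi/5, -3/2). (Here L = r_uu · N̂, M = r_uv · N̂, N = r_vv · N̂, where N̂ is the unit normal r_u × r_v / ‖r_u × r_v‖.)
L = -4;  M = 0;  N = 0

Compute the unit normal N̂(u, v) = (cos(u), sin(u), 0), and the second partials r_uu, r_uv, r_vv. Take dot products:
  L(u, v) = r_uu · N̂ = -4,
  M(u, v) = r_uv · N̂ = 0,
  N(u, v) = r_vv · N̂ = 0.
Evaluating at (u, v) = (4*pi/5, -3/2):
  L = -4, M = 0, N = 0.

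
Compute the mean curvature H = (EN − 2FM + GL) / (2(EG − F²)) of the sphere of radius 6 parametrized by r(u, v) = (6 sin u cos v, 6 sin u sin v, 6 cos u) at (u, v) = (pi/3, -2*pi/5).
H = -1/6

With E = 36, F = 0, G = 36*sin(u)^2, L = -6*sin(u)/Abs(sin(u)), M = 0, N = -6*sin(u)^3/Abs(sin(u)), assemble
  H = (EN − 2FM + GL) / (2(EG − F²)) = -sin(u)/(6*Abs(sin(u))).
At (u, v) = (pi/3, -2*pi/5): H = -1/6.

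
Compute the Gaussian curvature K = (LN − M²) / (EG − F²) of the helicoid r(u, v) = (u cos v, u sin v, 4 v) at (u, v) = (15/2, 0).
K = -256/83521

Coefficients of the first fundamental form: E = 1, F = 0, G = u^2 + 16.
Coefficients of the second fundamental form: L = 0, M = -4/sqrt(u^2 + 16), N = 0.
Assemble K = (LN − M²)/(EG − F²) = -16/(u^2 + 16)^2. At (u, v) = (15/2, 0): K = -256/83521.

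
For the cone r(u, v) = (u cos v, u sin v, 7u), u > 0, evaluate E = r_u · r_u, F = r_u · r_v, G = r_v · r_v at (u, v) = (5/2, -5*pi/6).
E = 50;  F = 0;  G = 25/4

Partials: r_u = (cos(v), sin(v), 7), r_v = (-u*sin(v), u*cos(v), 0). As functions of (u, v):
  E = r_u · r_u = 50,
  F = r_u · r_v = 0,
  G = r_v · r_v = u^2.
Evaluating at (u, v) = (5/2, -5*pi/6): E = 50, F = 0, G = 25/4.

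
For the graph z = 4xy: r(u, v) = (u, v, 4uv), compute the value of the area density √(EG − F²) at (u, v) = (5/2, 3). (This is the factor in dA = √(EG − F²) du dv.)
√(EG − F²)|_{(5/2, 3)} = 7*sqrt(5)

E = 16*v^2 + 1, F = 16*u*v, G = 16*u^2 + 1, so EG − F² = 16*u^2 + 16*v^2 + 1. Taking the positive square root: √(EG − F²) = sqrt(16*u^2 + 16*v^2 + 1). At (u, v) = (5/2, 3): 7*sqrt(5).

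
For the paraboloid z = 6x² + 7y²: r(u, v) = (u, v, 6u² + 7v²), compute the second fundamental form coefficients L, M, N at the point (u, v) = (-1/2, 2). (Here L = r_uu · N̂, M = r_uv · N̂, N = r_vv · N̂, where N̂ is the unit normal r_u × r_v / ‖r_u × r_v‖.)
L = 12*sqrt(821)/821;  M = 0;  N = 14*sqrt(821)/821

Compute the unit normal N̂(u, v) = (-12*u/sqrt(144*u^2 + 196*v^2 + 1), -14*v/sqrt(144*u^2 + 196*v^2 + 1), 1/sqrt(144*u^2 + 196*v^2 + 1)), and the second partials r_uu, r_uv, r_vv. Take dot products:
  L(u, v) = r_uu · N̂ = 12/sqrt(144*u^2 + 196*v^2 + 1),
  M(u, v) = r_uv · N̂ = 0,
  N(u, v) = r_vv · N̂ = 14/sqrt(144*u^2 + 196*v^2 + 1).
Evaluating at (u, v) = (-1/2, 2):
  L = 12*sqrt(821)/821, M = 0, N = 14*sqrt(821)/821.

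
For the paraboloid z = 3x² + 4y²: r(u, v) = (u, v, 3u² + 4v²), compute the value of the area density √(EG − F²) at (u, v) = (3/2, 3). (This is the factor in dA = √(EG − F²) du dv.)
√(EG − F²)|_{(3/2, 3)} = sqrt(658)

E = 36*u^2 + 1, F = 48*u*v, G = 64*v^2 + 1, so EG − F² = 36*u^2 + 64*v^2 + 1. Taking the positive square root: √(EG − F²) = sqrt(36*u^2 + 64*v^2 + 1). At (u, v) = (3/2, 3): sqrt(658).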